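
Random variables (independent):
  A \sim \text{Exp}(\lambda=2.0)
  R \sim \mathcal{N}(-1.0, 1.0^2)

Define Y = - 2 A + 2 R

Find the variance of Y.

For independent RVs: Var(aX + bY) = a²Var(X) + b²Var(Y)
Var(A) = 0.25
Var(R) = 1
Var(Y) = (-2)²*0.25 + 2²*1
= 4*0.25 + 4*1 = 5

5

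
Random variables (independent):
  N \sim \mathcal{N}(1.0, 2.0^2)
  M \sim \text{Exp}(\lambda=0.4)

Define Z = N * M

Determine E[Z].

For independent RVs: E[XY] = E[X]*E[Y]
E[N] = 1
E[M] = 2.5
E[Z] = 1 * 2.5 = 2.5

2.5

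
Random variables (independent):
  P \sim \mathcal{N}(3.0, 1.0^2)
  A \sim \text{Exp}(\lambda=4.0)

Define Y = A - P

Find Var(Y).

For independent RVs: Var(aX + bY) = a²Var(X) + b²Var(Y)
Var(P) = 1
Var(A) = 0.0625
Var(Y) = (-1)²*1 + 1²*0.0625
= 1*1 + 1*0.0625 = 1.0625

1.0625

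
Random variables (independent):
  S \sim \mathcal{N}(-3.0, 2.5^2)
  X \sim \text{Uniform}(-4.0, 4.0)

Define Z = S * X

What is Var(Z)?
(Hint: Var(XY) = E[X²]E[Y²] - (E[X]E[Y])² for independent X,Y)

Var(XY) = E[X²]E[Y²] - (E[X]E[Y])²
E[S] = -3, Var(S) = 6.25
E[X] = 0, Var(X) = 5.3333333
E[S²] = 6.25 + (-3)² = 15.25
E[X²] = 5.3333333 + 0² = 5.3333333
Var(Z) = 15.25*5.3333333 - (-3*0)²
= 81.333333 - 0 = 81.333333

81.333333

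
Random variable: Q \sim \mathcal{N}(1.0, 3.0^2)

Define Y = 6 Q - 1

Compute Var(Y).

For Y = aQ + b: Var(Y) = a² * Var(Q)
Var(Q) = 3.0^2 = 9
Var(Y) = 6² * 9 = 36 * 9 = 324

324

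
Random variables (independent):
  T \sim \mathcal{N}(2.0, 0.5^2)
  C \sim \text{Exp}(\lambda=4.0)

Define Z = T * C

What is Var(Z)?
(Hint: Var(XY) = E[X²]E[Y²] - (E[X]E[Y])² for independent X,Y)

Var(XY) = E[X²]E[Y²] - (E[X]E[Y])²
E[T] = 2, Var(T) = 0.25
E[C] = 0.25, Var(C) = 0.0625
E[T²] = 0.25 + 2² = 4.25
E[C²] = 0.0625 + 0.25² = 0.125
Var(Z) = 4.25*0.125 - (2*0.25)²
= 0.53125 - 0.25 = 0.28125

0.28125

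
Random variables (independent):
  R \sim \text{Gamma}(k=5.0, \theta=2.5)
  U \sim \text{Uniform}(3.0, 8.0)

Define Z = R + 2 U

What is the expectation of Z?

E[Z] = 1*E[R] + 2*E[U]
E[R] = 12.5
E[U] = 5.5
E[Z] = 1*12.5 + 2*5.5 = 23.5

23.5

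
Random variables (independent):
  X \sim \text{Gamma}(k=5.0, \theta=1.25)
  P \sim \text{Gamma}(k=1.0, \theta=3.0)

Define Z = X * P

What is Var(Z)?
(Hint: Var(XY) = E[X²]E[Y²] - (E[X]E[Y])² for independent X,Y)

Var(XY) = E[X²]E[Y²] - (E[X]E[Y])²
E[X] = 6.25, Var(X) = 7.8125
E[P] = 3, Var(P) = 9
E[X²] = 7.8125 + 6.25² = 46.875
E[P²] = 9 + 3² = 18
Var(Z) = 46.875*18 - (6.25*3)²
= 843.75 - 351.5625 = 492.1875

492.1875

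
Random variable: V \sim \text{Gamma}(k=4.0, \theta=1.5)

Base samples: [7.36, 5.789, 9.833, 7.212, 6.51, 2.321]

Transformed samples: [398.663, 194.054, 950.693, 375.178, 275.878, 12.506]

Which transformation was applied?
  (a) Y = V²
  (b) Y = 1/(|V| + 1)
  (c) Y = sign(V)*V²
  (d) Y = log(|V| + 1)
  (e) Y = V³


Checking option (e) Y = V³:
  V = 7.36 -> Y = 398.663 ✓
  V = 5.789 -> Y = 194.054 ✓
  V = 9.833 -> Y = 950.693 ✓
All samples match this transformation.

(e) V³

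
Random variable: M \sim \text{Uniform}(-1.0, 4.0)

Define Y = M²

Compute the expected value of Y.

Using E[X²] = Var(X) + (E[X])²:
E[M] = 1.5
Var(M) = (4 + 1)^2/12 = 2.0833333
E[M²] = 2.0833333 + 1.5² = 2.0833333 + 2.25 = 4.3333333

4.3333333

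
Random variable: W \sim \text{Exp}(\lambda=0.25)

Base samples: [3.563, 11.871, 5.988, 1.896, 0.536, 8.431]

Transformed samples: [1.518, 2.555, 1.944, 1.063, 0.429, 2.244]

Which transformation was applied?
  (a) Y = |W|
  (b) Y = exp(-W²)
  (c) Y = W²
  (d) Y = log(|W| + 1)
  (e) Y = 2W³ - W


Checking option (d) Y = log(|W| + 1):
  W = 3.563 -> Y = 1.518 ✓
  W = 11.871 -> Y = 2.555 ✓
  W = 5.988 -> Y = 1.944 ✓
All samples match this transformation.

(d) log(|W| + 1)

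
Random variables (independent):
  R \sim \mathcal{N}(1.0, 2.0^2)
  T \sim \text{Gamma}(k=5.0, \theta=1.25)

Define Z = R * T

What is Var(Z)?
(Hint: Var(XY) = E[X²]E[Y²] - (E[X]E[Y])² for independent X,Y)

Var(XY) = E[X²]E[Y²] - (E[X]E[Y])²
E[R] = 1, Var(R) = 4
E[T] = 6.25, Var(T) = 7.8125
E[R²] = 4 + 1² = 5
E[T²] = 7.8125 + 6.25² = 46.875
Var(Z) = 5*46.875 - (1*6.25)²
= 234.375 - 39.0625 = 195.3125

195.3125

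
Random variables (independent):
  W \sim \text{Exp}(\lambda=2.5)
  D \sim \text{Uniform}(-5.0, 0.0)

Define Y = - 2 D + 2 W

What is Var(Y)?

For independent RVs: Var(aX + bY) = a²Var(X) + b²Var(Y)
Var(W) = 0.16
Var(D) = 2.0833333
Var(Y) = 2²*0.16 + (-2)²*2.0833333
= 4*0.16 + 4*2.0833333 = 8.9733333

8.9733333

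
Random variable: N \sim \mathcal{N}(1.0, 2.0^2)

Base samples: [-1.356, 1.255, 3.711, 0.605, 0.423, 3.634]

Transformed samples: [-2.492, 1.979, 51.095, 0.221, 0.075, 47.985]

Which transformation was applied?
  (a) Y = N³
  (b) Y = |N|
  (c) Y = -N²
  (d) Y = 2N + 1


Checking option (a) Y = N³:
  N = -1.356 -> Y = -2.492 ✓
  N = 1.255 -> Y = 1.979 ✓
  N = 3.711 -> Y = 51.095 ✓
All samples match this transformation.

(a) N³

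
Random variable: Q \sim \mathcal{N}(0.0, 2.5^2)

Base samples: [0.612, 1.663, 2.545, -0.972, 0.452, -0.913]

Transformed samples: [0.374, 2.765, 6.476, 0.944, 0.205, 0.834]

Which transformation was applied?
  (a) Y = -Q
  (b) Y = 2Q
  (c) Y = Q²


Checking option (c) Y = Q²:
  Q = 0.612 -> Y = 0.374 ✓
  Q = 1.663 -> Y = 2.765 ✓
  Q = 2.545 -> Y = 6.476 ✓
All samples match this transformation.

(c) Q²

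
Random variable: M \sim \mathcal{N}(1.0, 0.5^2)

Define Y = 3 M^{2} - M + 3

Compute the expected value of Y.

E[Y] = 3*E[M²] - 1*E[M] + 3
E[M] = 1
E[M²] = Var(M) + (E[M])² = 0.25 + 1 = 1.25
E[Y] = 3*1.25 - 1*1 + 3 = 5.75

5.75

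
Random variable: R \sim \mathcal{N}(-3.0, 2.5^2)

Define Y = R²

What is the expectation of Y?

E[R²] = Var(R) + (E[R])² = 6.25 + 9 = 15.25

15.25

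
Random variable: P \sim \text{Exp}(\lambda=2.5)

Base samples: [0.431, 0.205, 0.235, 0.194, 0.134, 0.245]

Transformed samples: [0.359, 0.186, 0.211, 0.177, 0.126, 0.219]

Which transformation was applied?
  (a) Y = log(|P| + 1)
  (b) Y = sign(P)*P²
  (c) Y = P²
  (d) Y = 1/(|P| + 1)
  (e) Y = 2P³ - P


Checking option (a) Y = log(|P| + 1):
  P = 0.431 -> Y = 0.359 ✓
  P = 0.205 -> Y = 0.186 ✓
  P = 0.235 -> Y = 0.211 ✓
All samples match this transformation.

(a) log(|P| + 1)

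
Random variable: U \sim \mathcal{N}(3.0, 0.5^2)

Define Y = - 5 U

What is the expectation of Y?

For Y = -5U:
E[Y] = -5 * E[U]
E[U] = 3.0 = 3
E[Y] = -5 * 3 = -15

-15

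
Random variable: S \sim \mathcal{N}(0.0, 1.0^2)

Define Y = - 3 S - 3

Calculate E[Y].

For Y = -3S - 3:
E[Y] = -3 * E[S] - 3
E[S] = 0.0 = 0
E[Y] = -3 * 0 - 3 = -3

-3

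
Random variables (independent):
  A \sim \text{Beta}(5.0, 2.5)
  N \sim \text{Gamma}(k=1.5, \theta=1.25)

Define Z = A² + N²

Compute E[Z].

E[Z] = E[A²] + E[N²]
E[A²] = Var(A) + E[A]² = 0.026143791 + 0.44444444 = 0.47058824
E[N²] = Var(N) + E[N]² = 2.34375 + 3.515625 = 5.859375
E[Z] = 0.47058824 + 5.859375 = 6.3299632

6.3299632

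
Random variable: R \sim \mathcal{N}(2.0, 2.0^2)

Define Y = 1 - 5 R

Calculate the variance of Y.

For Y = aR + b: Var(Y) = a² * Var(R)
Var(R) = 2.0^2 = 4
Var(Y) = (-5)² * 4 = 25 * 4 = 100

100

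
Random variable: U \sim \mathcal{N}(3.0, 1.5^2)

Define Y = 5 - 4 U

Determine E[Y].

For Y = -4U + 5:
E[Y] = -4 * E[U] + 5
E[U] = 3.0 = 3
E[Y] = -4 * 3 + 5 = -7

-7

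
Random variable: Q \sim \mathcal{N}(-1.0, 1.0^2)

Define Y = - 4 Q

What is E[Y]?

For Y = -4Q:
E[Y] = -4 * E[Q]
E[Q] = -1.0 = -1
E[Y] = -4 * (-1) = 4

4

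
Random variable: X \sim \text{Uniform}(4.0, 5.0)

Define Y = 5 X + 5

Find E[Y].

For Y = 5X + 5:
E[Y] = 5 * E[X] + 5
E[X] = (4 + 5)/2 = 4.5
E[Y] = 5 * 4.5 + 5 = 27.5

27.5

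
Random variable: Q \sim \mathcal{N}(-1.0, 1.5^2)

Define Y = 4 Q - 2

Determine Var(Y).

For Y = aQ + b: Var(Y) = a² * Var(Q)
Var(Q) = 1.5^2 = 2.25
Var(Y) = 4² * 2.25 = 16 * 2.25 = 36

36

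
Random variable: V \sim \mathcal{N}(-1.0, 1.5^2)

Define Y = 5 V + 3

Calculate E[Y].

For Y = 5V + 3:
E[Y] = 5 * E[V] + 3
E[V] = -1.0 = -1
E[Y] = 5 * (-1) + 3 = -2

-2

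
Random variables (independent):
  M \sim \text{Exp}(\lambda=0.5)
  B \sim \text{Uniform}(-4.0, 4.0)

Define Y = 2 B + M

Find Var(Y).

For independent RVs: Var(aX + bY) = a²Var(X) + b²Var(Y)
Var(M) = 4
Var(B) = 5.3333333
Var(Y) = 1²*4 + 2²*5.3333333
= 1*4 + 4*5.3333333 = 25.333333

25.333333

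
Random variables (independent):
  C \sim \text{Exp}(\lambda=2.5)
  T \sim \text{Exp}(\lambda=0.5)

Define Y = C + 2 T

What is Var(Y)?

For independent RVs: Var(aX + bY) = a²Var(X) + b²Var(Y)
Var(C) = 0.16
Var(T) = 4
Var(Y) = 1²*0.16 + 2²*4
= 1*0.16 + 4*4 = 16.16

16.16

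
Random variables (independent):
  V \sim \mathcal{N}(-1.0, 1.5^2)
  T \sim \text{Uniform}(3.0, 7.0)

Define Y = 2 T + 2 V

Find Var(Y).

For independent RVs: Var(aX + bY) = a²Var(X) + b²Var(Y)
Var(V) = 2.25
Var(T) = 1.3333333
Var(Y) = 2²*2.25 + 2²*1.3333333
= 4*2.25 + 4*1.3333333 = 14.333333

14.333333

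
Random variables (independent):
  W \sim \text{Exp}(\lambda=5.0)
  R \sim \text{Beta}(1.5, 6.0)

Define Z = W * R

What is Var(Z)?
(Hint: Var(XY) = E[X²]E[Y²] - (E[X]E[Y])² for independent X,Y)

Var(XY) = E[X²]E[Y²] - (E[X]E[Y])²
E[W] = 0.2, Var(W) = 0.04
E[R] = 0.2, Var(R) = 0.018823529
E[W²] = 0.04 + 0.2² = 0.08
E[R²] = 0.018823529 + 0.2² = 0.058823529
Var(Z) = 0.08*0.058823529 - (0.2*0.2)²
= 0.0047058824 - 0.0016 = 0.0031058824

0.0031058824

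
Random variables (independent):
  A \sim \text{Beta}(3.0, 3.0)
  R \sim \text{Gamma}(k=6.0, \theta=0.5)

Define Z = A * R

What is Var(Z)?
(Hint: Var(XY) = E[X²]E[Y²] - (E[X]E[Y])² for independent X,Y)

Var(XY) = E[X²]E[Y²] - (E[X]E[Y])²
E[A] = 0.5, Var(A) = 0.035714286
E[R] = 3, Var(R) = 1.5
E[A²] = 0.035714286 + 0.5² = 0.28571429
E[R²] = 1.5 + 3² = 10.5
Var(Z) = 0.28571429*10.5 - (0.5*3)²
= 3 - 2.25 = 0.75

0.75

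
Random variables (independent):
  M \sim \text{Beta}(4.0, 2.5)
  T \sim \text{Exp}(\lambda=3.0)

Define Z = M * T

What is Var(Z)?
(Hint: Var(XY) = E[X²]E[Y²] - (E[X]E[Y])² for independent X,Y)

Var(XY) = E[X²]E[Y²] - (E[X]E[Y])²
E[M] = 0.61538462, Var(M) = 0.031558185
E[T] = 0.33333333, Var(T) = 0.11111111
E[M²] = 0.031558185 + 0.61538462² = 0.41025641
E[T²] = 0.11111111 + 0.33333333² = 0.22222222
Var(Z) = 0.41025641*0.22222222 - (0.61538462*0.33333333)²
= 0.091168091 - 0.042077581 = 0.049090511

0.049090511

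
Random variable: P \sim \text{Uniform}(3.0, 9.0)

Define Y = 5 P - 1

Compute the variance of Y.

For Y = aP + b: Var(Y) = a² * Var(P)
Var(P) = (9 - 3)^2/12 = 3
Var(Y) = 5² * 3 = 25 * 3 = 75

75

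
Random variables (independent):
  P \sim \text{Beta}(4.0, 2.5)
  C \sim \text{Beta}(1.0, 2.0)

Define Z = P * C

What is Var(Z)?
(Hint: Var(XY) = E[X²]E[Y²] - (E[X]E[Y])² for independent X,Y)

Var(XY) = E[X²]E[Y²] - (E[X]E[Y])²
E[P] = 0.61538462, Var(P) = 0.031558185
E[C] = 0.33333333, Var(C) = 0.055555556
E[P²] = 0.031558185 + 0.61538462² = 0.41025641
E[C²] = 0.055555556 + 0.33333333² = 0.16666667
Var(Z) = 0.41025641*0.16666667 - (0.61538462*0.33333333)²
= 0.068376068 - 0.042077581 = 0.026298488

0.026298488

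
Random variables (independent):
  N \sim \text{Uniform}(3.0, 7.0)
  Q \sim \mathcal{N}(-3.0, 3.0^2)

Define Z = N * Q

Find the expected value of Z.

For independent RVs: E[XY] = E[X]*E[Y]
E[N] = 5
E[Q] = -3
E[Z] = 5 * (-3) = -15

-15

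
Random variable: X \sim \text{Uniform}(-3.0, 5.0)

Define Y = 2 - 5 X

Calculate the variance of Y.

For Y = aX + b: Var(Y) = a² * Var(X)
Var(X) = (5 + 3)^2/12 = 5.3333333
Var(Y) = (-5)² * 5.3333333 = 25 * 5.3333333 = 133.33333

133.33333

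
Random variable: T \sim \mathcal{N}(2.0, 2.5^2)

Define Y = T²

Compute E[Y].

E[T²] = Var(T) + (E[T])² = 6.25 + 4 = 10.25

10.25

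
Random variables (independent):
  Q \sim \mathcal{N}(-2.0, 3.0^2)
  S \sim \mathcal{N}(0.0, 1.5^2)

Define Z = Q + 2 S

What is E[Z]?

E[Z] = 1*E[Q] + 2*E[S]
E[Q] = -2
E[S] = 0
E[Z] = 1*(-2) + 2*0 = -2

-2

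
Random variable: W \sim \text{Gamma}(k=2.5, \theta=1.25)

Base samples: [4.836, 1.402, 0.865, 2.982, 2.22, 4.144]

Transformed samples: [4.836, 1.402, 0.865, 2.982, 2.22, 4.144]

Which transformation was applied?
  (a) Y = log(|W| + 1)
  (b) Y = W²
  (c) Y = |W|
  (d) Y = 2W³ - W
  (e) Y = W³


Checking option (c) Y = |W|:
  W = 4.836 -> Y = 4.836 ✓
  W = 1.402 -> Y = 1.402 ✓
  W = 0.865 -> Y = 0.865 ✓
All samples match this transformation.

(c) |W|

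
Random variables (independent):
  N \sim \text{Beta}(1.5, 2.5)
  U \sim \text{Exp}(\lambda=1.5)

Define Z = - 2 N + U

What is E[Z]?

E[Z] = -2*E[N] + 1*E[U]
E[N] = 0.375
E[U] = 0.66666667
E[Z] = -2*0.375 + 1*0.66666667 = -0.083333333

-0.083333333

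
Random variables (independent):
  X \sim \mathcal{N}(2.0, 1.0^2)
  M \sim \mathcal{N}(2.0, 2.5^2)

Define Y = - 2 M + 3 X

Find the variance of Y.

For independent RVs: Var(aX + bY) = a²Var(X) + b²Var(Y)
Var(X) = 1
Var(M) = 6.25
Var(Y) = 3²*1 + (-2)²*6.25
= 9*1 + 4*6.25 = 34

34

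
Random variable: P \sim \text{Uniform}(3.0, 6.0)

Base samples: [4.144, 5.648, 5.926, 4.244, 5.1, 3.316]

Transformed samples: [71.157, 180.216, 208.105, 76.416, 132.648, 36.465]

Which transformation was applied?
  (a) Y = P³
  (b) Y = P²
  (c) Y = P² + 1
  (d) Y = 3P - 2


Checking option (a) Y = P³:
  P = 4.144 -> Y = 71.157 ✓
  P = 5.648 -> Y = 180.216 ✓
  P = 5.926 -> Y = 208.105 ✓
All samples match this transformation.

(a) P³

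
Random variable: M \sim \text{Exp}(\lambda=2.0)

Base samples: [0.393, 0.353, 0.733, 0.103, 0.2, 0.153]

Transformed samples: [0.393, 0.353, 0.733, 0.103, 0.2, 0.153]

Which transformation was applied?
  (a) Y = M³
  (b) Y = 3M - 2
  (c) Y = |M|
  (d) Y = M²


Checking option (c) Y = |M|:
  M = 0.393 -> Y = 0.393 ✓
  M = 0.353 -> Y = 0.353 ✓
  M = 0.733 -> Y = 0.733 ✓
All samples match this transformation.

(c) |M|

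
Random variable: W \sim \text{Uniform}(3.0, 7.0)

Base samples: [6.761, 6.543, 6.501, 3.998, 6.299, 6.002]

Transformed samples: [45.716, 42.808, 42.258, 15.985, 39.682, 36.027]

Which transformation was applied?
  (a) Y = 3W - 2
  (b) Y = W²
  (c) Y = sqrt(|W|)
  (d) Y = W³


Checking option (b) Y = W²:
  W = 6.761 -> Y = 45.716 ✓
  W = 6.543 -> Y = 42.808 ✓
  W = 6.501 -> Y = 42.258 ✓
All samples match this transformation.

(b) W²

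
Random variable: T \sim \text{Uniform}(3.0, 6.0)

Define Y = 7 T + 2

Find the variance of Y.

For Y = aT + b: Var(Y) = a² * Var(T)
Var(T) = (6 - 3)^2/12 = 0.75
Var(Y) = 7² * 0.75 = 49 * 0.75 = 36.75

36.75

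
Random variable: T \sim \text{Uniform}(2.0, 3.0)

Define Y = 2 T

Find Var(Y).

For Y = aT + b: Var(Y) = a² * Var(T)
Var(T) = (3 - 2)^2/12 = 0.083333333
Var(Y) = 2² * 0.083333333 = 4 * 0.083333333 = 0.33333333

0.33333333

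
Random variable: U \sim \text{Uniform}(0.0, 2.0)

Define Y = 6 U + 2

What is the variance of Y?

For Y = aU + b: Var(Y) = a² * Var(U)
Var(U) = (2 - 0)^2/12 = 0.33333333
Var(Y) = 6² * 0.33333333 = 36 * 0.33333333 = 12

12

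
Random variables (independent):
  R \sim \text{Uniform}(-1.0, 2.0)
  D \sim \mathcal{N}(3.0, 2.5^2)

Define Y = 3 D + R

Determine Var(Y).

For independent RVs: Var(aX + bY) = a²Var(X) + b²Var(Y)
Var(R) = 0.75
Var(D) = 6.25
Var(Y) = 1²*0.75 + 3²*6.25
= 1*0.75 + 9*6.25 = 57

57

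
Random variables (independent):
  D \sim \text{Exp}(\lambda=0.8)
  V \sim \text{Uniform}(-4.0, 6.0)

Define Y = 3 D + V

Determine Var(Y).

For independent RVs: Var(aX + bY) = a²Var(X) + b²Var(Y)
Var(D) = 1.5625
Var(V) = 8.3333333
Var(Y) = 3²*1.5625 + 1²*8.3333333
= 9*1.5625 + 1*8.3333333 = 22.395833

22.395833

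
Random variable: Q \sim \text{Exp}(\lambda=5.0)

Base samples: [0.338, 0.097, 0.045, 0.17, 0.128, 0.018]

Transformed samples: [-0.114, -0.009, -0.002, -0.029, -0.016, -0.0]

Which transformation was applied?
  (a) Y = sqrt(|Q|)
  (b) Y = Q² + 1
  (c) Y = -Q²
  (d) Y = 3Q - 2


Checking option (c) Y = -Q²:
  Q = 0.338 -> Y = -0.114 ✓
  Q = 0.097 -> Y = -0.009 ✓
  Q = 0.045 -> Y = -0.002 ✓
All samples match this transformation.

(c) -Q²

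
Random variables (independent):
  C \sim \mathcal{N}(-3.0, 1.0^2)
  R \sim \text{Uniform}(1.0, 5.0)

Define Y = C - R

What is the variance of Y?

For independent RVs: Var(aX + bY) = a²Var(X) + b²Var(Y)
Var(C) = 1
Var(R) = 1.3333333
Var(Y) = 1²*1 + (-1)²*1.3333333
= 1*1 + 1*1.3333333 = 2.3333333

2.3333333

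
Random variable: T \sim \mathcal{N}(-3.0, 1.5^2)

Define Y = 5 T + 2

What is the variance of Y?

For Y = aT + b: Var(Y) = a² * Var(T)
Var(T) = 1.5^2 = 2.25
Var(Y) = 5² * 2.25 = 25 * 2.25 = 56.25

56.25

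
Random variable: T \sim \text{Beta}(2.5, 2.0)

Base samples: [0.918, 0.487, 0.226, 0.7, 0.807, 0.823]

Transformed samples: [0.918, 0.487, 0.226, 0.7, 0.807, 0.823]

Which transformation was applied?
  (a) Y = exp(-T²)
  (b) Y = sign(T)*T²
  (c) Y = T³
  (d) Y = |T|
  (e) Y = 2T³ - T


Checking option (d) Y = |T|:
  T = 0.918 -> Y = 0.918 ✓
  T = 0.487 -> Y = 0.487 ✓
  T = 0.226 -> Y = 0.226 ✓
All samples match this transformation.

(d) |T|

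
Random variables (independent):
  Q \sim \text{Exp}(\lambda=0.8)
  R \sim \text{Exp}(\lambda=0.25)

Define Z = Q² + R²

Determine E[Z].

E[Z] = E[Q²] + E[R²]
E[Q²] = Var(Q) + E[Q]² = 1.5625 + 1.5625 = 3.125
E[R²] = Var(R) + E[R]² = 16 + 16 = 32
E[Z] = 3.125 + 32 = 35.125

35.125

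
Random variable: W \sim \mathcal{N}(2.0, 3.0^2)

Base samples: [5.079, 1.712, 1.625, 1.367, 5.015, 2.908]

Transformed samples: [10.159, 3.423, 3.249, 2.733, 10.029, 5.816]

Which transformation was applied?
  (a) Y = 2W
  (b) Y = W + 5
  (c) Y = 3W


Checking option (a) Y = 2W:
  W = 5.079 -> Y = 10.159 ✓
  W = 1.712 -> Y = 3.423 ✓
  W = 1.625 -> Y = 3.249 ✓
All samples match this transformation.

(a) 2W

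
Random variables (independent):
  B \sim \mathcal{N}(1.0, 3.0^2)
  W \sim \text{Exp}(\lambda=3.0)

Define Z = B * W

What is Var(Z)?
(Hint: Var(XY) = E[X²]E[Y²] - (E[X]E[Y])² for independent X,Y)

Var(XY) = E[X²]E[Y²] - (E[X]E[Y])²
E[B] = 1, Var(B) = 9
E[W] = 0.33333333, Var(W) = 0.11111111
E[B²] = 9 + 1² = 10
E[W²] = 0.11111111 + 0.33333333² = 0.22222222
Var(Z) = 10*0.22222222 - (1*0.33333333)²
= 2.2222222 - 0.11111111 = 2.1111111

2.1111111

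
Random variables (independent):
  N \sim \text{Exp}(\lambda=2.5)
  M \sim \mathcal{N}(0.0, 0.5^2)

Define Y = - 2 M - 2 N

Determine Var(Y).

For independent RVs: Var(aX + bY) = a²Var(X) + b²Var(Y)
Var(N) = 0.16
Var(M) = 0.25
Var(Y) = (-2)²*0.16 + (-2)²*0.25
= 4*0.16 + 4*0.25 = 1.64

1.64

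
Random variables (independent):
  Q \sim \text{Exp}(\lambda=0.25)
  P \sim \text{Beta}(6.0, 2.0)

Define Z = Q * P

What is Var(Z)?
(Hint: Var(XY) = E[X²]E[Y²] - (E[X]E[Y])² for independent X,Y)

Var(XY) = E[X²]E[Y²] - (E[X]E[Y])²
E[Q] = 4, Var(Q) = 16
E[P] = 0.75, Var(P) = 0.020833333
E[Q²] = 16 + 4² = 32
E[P²] = 0.020833333 + 0.75² = 0.58333333
Var(Z) = 32*0.58333333 - (4*0.75)²
= 18.666667 - 9 = 9.6666667

9.6666667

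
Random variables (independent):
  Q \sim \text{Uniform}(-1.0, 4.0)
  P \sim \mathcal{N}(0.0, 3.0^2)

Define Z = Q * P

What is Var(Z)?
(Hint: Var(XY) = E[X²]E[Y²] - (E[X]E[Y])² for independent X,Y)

Var(XY) = E[X²]E[Y²] - (E[X]E[Y])²
E[Q] = 1.5, Var(Q) = 2.0833333
E[P] = 0, Var(P) = 9
E[Q²] = 2.0833333 + 1.5² = 4.3333333
E[P²] = 9 + 0² = 9
Var(Z) = 4.3333333*9 - (1.5*0)²
= 39 - 0 = 39

39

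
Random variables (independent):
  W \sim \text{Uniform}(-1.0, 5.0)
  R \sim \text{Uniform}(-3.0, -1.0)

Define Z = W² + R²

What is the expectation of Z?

E[Z] = E[W²] + E[R²]
E[W²] = Var(W) + E[W]² = 3 + 4 = 7
E[R²] = Var(R) + E[R]² = 0.33333333 + 4 = 4.3333333
E[Z] = 7 + 4.3333333 = 11.333333

11.333333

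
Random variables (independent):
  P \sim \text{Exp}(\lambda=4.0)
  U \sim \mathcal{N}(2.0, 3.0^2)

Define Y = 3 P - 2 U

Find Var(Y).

For independent RVs: Var(aX + bY) = a²Var(X) + b²Var(Y)
Var(P) = 0.0625
Var(U) = 9
Var(Y) = 3²*0.0625 + (-2)²*9
= 9*0.0625 + 4*9 = 36.5625

36.5625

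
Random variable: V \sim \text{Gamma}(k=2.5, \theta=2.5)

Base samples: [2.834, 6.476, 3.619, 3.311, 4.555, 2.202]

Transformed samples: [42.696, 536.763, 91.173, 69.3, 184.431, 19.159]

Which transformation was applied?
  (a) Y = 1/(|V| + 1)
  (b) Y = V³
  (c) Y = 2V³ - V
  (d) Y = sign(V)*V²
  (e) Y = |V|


Checking option (c) Y = 2V³ - V:
  V = 2.834 -> Y = 42.696 ✓
  V = 6.476 -> Y = 536.763 ✓
  V = 3.619 -> Y = 91.173 ✓
All samples match this transformation.

(c) 2V³ - V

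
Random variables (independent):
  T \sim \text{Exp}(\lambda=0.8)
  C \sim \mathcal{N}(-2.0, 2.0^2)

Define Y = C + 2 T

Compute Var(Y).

For independent RVs: Var(aX + bY) = a²Var(X) + b²Var(Y)
Var(T) = 1.5625
Var(C) = 4
Var(Y) = 2²*1.5625 + 1²*4
= 4*1.5625 + 1*4 = 10.25

10.25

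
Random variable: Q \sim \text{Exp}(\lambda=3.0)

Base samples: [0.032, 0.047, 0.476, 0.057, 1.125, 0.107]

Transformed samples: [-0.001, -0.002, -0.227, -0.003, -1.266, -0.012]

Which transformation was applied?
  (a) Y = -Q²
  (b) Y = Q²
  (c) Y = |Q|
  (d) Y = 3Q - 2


Checking option (a) Y = -Q²:
  Q = 0.032 -> Y = -0.001 ✓
  Q = 0.047 -> Y = -0.002 ✓
  Q = 0.476 -> Y = -0.227 ✓
All samples match this transformation.

(a) -Q²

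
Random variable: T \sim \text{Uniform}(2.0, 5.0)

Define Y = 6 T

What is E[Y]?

For Y = 6T:
E[Y] = 6 * E[T]
E[T] = (2 + 5)/2 = 3.5
E[Y] = 6 * 3.5 = 21

21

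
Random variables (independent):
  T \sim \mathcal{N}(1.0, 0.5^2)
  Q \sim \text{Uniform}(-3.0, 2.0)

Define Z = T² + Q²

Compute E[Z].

E[Z] = E[T²] + E[Q²]
E[T²] = Var(T) + E[T]² = 0.25 + 1 = 1.25
E[Q²] = Var(Q) + E[Q]² = 2.0833333 + 0.25 = 2.3333333
E[Z] = 1.25 + 2.3333333 = 3.5833333

3.5833333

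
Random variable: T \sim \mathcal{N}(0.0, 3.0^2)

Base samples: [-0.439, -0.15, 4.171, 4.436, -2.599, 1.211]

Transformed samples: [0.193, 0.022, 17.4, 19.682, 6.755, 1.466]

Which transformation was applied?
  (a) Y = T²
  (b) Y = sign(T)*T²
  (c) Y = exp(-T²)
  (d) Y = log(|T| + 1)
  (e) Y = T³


Checking option (a) Y = T²:
  T = -0.439 -> Y = 0.193 ✓
  T = -0.15 -> Y = 0.022 ✓
  T = 4.171 -> Y = 17.4 ✓
All samples match this transformation.

(a) T²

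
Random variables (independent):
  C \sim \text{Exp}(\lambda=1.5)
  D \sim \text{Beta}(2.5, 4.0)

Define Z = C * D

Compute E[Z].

For independent RVs: E[XY] = E[X]*E[Y]
E[C] = 0.66666667
E[D] = 0.38461538
E[Z] = 0.66666667 * 0.38461538 = 0.25641026

0.25641026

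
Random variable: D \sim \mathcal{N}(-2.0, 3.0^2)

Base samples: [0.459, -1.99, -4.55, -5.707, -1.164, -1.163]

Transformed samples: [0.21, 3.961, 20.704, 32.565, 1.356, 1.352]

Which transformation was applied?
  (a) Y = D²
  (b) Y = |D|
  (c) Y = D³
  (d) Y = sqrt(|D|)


Checking option (a) Y = D²:
  D = 0.459 -> Y = 0.21 ✓
  D = -1.99 -> Y = 3.961 ✓
  D = -4.55 -> Y = 20.704 ✓
All samples match this transformation.

(a) D²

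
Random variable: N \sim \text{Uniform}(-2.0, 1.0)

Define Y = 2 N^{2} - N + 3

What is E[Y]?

E[Y] = 2*E[N²] - 1*E[N] + 3
E[N] = -0.5
E[N²] = Var(N) + (E[N])² = 0.75 + 0.25 = 1
E[Y] = 2*1 - 1*(-0.5) + 3 = 5.5

5.5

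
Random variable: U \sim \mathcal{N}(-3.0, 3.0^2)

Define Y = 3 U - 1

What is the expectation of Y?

For Y = 3U - 1:
E[Y] = 3 * E[U] - 1
E[U] = -3.0 = -3
E[Y] = 3 * (-3) - 1 = -10

-10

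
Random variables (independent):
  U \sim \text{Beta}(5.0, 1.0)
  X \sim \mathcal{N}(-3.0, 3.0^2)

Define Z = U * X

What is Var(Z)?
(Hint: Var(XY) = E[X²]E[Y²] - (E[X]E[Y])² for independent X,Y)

Var(XY) = E[X²]E[Y²] - (E[X]E[Y])²
E[U] = 0.83333333, Var(U) = 0.01984127
E[X] = -3, Var(X) = 9
E[U²] = 0.01984127 + 0.83333333² = 0.71428571
E[X²] = 9 + (-3)² = 18
Var(Z) = 0.71428571*18 - (0.83333333*(-3))²
= 12.857143 - 6.25 = 6.6071429

6.6071429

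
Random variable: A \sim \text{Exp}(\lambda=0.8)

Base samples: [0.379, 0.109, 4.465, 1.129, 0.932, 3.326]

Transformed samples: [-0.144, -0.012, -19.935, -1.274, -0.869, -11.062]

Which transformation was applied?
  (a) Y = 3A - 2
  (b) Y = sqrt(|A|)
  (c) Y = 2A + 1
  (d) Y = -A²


Checking option (d) Y = -A²:
  A = 0.379 -> Y = -0.144 ✓
  A = 0.109 -> Y = -0.012 ✓
  A = 4.465 -> Y = -19.935 ✓
All samples match this transformation.

(d) -A²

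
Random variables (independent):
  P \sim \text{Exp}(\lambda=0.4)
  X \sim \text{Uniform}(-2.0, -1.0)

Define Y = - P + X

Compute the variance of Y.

For independent RVs: Var(aX + bY) = a²Var(X) + b²Var(Y)
Var(P) = 6.25
Var(X) = 0.083333333
Var(Y) = (-1)²*6.25 + 1²*0.083333333
= 1*6.25 + 1*0.083333333 = 6.3333333

6.3333333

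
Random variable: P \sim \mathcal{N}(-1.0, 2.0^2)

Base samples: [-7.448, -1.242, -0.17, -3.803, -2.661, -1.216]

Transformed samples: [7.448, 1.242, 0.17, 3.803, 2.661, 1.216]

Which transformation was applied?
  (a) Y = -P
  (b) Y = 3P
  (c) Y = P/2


Checking option (a) Y = -P:
  P = -7.448 -> Y = 7.448 ✓
  P = -1.242 -> Y = 1.242 ✓
  P = -0.17 -> Y = 0.17 ✓
All samples match this transformation.

(a) -P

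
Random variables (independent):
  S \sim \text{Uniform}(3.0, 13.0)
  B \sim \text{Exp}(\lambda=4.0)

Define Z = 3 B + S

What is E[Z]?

E[Z] = 1*E[S] + 3*E[B]
E[S] = 8
E[B] = 0.25
E[Z] = 1*8 + 3*0.25 = 8.75

8.75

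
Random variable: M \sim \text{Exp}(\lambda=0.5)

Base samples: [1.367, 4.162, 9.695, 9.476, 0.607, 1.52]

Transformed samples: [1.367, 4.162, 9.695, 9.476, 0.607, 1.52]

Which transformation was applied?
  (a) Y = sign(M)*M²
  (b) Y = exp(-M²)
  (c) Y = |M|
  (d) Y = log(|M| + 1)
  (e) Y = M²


Checking option (c) Y = |M|:
  M = 1.367 -> Y = 1.367 ✓
  M = 4.162 -> Y = 4.162 ✓
  M = 9.695 -> Y = 9.695 ✓
All samples match this transformation.

(c) |M|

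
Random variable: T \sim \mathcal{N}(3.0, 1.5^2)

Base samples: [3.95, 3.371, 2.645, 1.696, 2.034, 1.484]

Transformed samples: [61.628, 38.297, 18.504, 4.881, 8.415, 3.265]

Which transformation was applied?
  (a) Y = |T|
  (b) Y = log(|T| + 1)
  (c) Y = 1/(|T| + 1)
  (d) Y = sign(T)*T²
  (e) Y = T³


Checking option (e) Y = T³:
  T = 3.95 -> Y = 61.628 ✓
  T = 3.371 -> Y = 38.297 ✓
  T = 2.645 -> Y = 18.504 ✓
All samples match this transformation.

(e) T³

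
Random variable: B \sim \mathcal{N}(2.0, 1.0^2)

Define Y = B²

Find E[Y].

Using E[X²] = Var(X) + (E[X])²:
E[B] = 2
Var(B) = 1.0^2 = 1
E[B²] = 1 + 2² = 1 + 4 = 5

5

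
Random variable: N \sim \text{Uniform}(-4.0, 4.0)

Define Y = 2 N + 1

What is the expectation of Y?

For Y = 2N + 1:
E[Y] = 2 * E[N] + 1
E[N] = (-4 + 4)/2 = 0
E[Y] = 2 * 0 + 1 = 1

1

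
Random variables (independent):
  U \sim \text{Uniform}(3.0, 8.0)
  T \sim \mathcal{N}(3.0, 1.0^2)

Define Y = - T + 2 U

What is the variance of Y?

For independent RVs: Var(aX + bY) = a²Var(X) + b²Var(Y)
Var(U) = 2.0833333
Var(T) = 1
Var(Y) = 2²*2.0833333 + (-1)²*1
= 4*2.0833333 + 1*1 = 9.3333333

9.3333333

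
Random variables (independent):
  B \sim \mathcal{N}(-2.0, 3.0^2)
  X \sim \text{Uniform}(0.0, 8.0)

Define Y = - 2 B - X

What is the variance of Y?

For independent RVs: Var(aX + bY) = a²Var(X) + b²Var(Y)
Var(B) = 9
Var(X) = 5.3333333
Var(Y) = (-2)²*9 + (-1)²*5.3333333
= 4*9 + 1*5.3333333 = 41.333333

41.333333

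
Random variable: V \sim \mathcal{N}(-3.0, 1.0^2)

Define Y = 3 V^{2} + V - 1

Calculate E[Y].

E[Y] = 3*E[V²] + 1*E[V] - 1
E[V] = -3
E[V²] = Var(V) + (E[V])² = 1 + 9 = 10
E[Y] = 3*10 + 1*(-3) - 1 = 26

26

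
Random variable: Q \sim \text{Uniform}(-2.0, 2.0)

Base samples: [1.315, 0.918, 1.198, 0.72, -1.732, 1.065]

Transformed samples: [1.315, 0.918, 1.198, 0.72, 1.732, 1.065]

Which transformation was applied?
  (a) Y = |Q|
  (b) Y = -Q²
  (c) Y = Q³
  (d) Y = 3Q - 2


Checking option (a) Y = |Q|:
  Q = 1.315 -> Y = 1.315 ✓
  Q = 0.918 -> Y = 0.918 ✓
  Q = 1.198 -> Y = 1.198 ✓
All samples match this transformation.

(a) |Q|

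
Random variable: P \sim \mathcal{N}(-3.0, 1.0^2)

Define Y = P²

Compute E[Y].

E[P²] = Var(P) + (E[P])² = 1 + 9 = 10

10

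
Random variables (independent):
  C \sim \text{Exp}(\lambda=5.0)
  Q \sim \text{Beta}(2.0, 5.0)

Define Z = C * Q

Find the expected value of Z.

For independent RVs: E[XY] = E[X]*E[Y]
E[C] = 0.2
E[Q] = 0.28571429
E[Z] = 0.2 * 0.28571429 = 0.057142857

0.057142857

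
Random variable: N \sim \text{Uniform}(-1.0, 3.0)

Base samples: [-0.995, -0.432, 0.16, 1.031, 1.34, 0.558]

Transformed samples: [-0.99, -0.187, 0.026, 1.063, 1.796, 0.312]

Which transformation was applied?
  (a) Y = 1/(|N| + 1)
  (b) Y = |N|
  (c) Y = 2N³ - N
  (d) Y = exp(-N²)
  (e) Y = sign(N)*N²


Checking option (e) Y = sign(N)*N²:
  N = -0.995 -> Y = -0.99 ✓
  N = -0.432 -> Y = -0.187 ✓
  N = 0.16 -> Y = 0.026 ✓
All samples match this transformation.

(e) sign(N)*N²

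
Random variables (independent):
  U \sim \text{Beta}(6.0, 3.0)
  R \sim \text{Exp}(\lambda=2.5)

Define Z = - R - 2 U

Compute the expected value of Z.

E[Z] = -2*E[U] - 1*E[R]
E[U] = 0.66666667
E[R] = 0.4
E[Z] = -2*0.66666667 - 1*0.4 = -1.7333333

-1.7333333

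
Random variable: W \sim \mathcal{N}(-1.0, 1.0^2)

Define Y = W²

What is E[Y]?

Using E[X²] = Var(X) + (E[X])²:
E[W] = -1
Var(W) = 1.0^2 = 1
E[W²] = 1 + (-1)² = 1 + 1 = 2

2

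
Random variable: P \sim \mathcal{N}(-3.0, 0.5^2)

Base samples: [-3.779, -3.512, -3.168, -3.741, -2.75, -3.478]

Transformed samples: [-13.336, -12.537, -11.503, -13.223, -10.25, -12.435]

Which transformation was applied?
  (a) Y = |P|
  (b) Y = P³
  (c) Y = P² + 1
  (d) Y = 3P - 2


Checking option (d) Y = 3P - 2:
  P = -3.779 -> Y = -13.336 ✓
  P = -3.512 -> Y = -12.537 ✓
  P = -3.168 -> Y = -11.503 ✓
All samples match this transformation.

(d) 3P - 2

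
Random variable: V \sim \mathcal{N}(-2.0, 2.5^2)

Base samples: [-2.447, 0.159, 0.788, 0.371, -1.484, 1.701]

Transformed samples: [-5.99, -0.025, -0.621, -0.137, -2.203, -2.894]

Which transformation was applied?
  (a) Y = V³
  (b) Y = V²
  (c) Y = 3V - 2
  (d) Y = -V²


Checking option (d) Y = -V²:
  V = -2.447 -> Y = -5.99 ✓
  V = 0.159 -> Y = -0.025 ✓
  V = 0.788 -> Y = -0.621 ✓
All samples match this transformation.

(d) -V²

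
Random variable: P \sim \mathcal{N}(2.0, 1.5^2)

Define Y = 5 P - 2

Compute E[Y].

For Y = 5P - 2:
E[Y] = 5 * E[P] - 2
E[P] = 2.0 = 2
E[Y] = 5 * 2 - 2 = 8

8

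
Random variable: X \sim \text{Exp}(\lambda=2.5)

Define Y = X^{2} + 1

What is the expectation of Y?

E[Y] = 1*E[X²] + 1
E[X] = 0.4
E[X²] = Var(X) + (E[X])² = 0.16 + 0.16 = 0.32
E[Y] = 1*0.32 + 1 = 1.32

1.32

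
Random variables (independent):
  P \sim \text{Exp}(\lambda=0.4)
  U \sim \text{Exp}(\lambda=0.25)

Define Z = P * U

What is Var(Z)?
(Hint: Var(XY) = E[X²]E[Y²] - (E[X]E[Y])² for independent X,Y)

Var(XY) = E[X²]E[Y²] - (E[X]E[Y])²
E[P] = 2.5, Var(P) = 6.25
E[U] = 4, Var(U) = 16
E[P²] = 6.25 + 2.5² = 12.5
E[U²] = 16 + 4² = 32
Var(Z) = 12.5*32 - (2.5*4)²
= 400 - 100 = 300

300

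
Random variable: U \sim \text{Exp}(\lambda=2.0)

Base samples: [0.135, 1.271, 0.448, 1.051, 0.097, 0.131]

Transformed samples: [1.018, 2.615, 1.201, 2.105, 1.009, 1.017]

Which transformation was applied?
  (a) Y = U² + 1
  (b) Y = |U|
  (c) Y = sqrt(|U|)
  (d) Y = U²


Checking option (a) Y = U² + 1:
  U = 0.135 -> Y = 1.018 ✓
  U = 1.271 -> Y = 2.615 ✓
  U = 0.448 -> Y = 1.201 ✓
All samples match this transformation.

(a) U² + 1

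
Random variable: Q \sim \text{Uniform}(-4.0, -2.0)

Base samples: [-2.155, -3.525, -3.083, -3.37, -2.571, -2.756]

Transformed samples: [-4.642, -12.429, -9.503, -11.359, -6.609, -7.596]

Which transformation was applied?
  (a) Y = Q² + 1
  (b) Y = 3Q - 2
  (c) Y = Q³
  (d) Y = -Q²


Checking option (d) Y = -Q²:
  Q = -2.155 -> Y = -4.642 ✓
  Q = -3.525 -> Y = -12.429 ✓
  Q = -3.083 -> Y = -9.503 ✓
All samples match this transformation.

(d) -Q²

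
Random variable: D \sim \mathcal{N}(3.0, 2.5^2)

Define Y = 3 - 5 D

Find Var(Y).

For Y = aD + b: Var(Y) = a² * Var(D)
Var(D) = 2.5^2 = 6.25
Var(Y) = (-5)² * 6.25 = 25 * 6.25 = 156.25

156.25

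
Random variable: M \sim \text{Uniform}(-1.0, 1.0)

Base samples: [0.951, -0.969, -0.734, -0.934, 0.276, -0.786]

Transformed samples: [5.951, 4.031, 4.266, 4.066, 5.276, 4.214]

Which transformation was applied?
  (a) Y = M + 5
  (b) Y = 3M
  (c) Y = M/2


Checking option (a) Y = M + 5:
  M = 0.951 -> Y = 5.951 ✓
  M = -0.969 -> Y = 4.031 ✓
  M = -0.734 -> Y = 4.266 ✓
All samples match this transformation.

(a) M + 5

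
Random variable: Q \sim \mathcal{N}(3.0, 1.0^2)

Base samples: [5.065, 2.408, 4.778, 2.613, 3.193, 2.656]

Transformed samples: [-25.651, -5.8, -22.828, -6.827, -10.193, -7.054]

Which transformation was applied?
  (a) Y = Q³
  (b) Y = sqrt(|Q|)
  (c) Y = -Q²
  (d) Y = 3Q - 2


Checking option (c) Y = -Q²:
  Q = 5.065 -> Y = -25.651 ✓
  Q = 2.408 -> Y = -5.8 ✓
  Q = 4.778 -> Y = -22.828 ✓
All samples match this transformation.

(c) -Q²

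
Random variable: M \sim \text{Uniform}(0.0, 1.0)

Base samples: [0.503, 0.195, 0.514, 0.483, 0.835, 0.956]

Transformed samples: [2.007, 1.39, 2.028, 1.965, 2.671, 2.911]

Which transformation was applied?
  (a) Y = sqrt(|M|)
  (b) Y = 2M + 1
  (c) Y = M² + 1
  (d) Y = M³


Checking option (b) Y = 2M + 1:
  M = 0.503 -> Y = 2.007 ✓
  M = 0.195 -> Y = 1.39 ✓
  M = 0.514 -> Y = 2.028 ✓
All samples match this transformation.

(b) 2M + 1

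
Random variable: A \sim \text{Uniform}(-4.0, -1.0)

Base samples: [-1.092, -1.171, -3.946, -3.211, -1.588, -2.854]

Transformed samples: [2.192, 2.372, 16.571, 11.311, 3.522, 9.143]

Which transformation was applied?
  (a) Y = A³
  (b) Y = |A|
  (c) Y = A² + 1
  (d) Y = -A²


Checking option (c) Y = A² + 1:
  A = -1.092 -> Y = 2.192 ✓
  A = -1.171 -> Y = 2.372 ✓
  A = -3.946 -> Y = 16.571 ✓
All samples match this transformation.

(c) A² + 1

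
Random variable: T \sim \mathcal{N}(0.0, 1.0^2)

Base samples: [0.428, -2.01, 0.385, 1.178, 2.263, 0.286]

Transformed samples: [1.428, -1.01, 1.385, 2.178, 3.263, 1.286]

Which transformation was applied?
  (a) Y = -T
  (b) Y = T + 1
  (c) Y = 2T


Checking option (b) Y = T + 1:
  T = 0.428 -> Y = 1.428 ✓
  T = -2.01 -> Y = -1.01 ✓
  T = 0.385 -> Y = 1.385 ✓
All samples match this transformation.

(b) T + 1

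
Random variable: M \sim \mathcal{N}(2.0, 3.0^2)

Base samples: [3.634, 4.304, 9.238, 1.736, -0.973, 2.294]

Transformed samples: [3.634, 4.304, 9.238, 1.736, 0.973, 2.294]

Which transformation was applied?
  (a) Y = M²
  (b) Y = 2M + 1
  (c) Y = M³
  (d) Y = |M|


Checking option (d) Y = |M|:
  M = 3.634 -> Y = 3.634 ✓
  M = 4.304 -> Y = 4.304 ✓
  M = 9.238 -> Y = 9.238 ✓
All samples match this transformation.

(d) |M|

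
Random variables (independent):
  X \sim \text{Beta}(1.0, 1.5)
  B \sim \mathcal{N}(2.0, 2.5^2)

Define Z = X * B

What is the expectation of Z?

For independent RVs: E[XY] = E[X]*E[Y]
E[X] = 0.4
E[B] = 2
E[Z] = 0.4 * 2 = 0.8

0.8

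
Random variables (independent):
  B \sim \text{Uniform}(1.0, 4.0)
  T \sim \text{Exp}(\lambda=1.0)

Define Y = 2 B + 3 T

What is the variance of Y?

For independent RVs: Var(aX + bY) = a²Var(X) + b²Var(Y)
Var(B) = 0.75
Var(T) = 1
Var(Y) = 2²*0.75 + 3²*1
= 4*0.75 + 9*1 = 12

12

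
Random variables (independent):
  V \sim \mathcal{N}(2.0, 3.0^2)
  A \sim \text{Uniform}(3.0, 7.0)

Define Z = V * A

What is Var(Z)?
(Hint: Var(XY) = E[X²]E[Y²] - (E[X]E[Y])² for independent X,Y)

Var(XY) = E[X²]E[Y²] - (E[X]E[Y])²
E[V] = 2, Var(V) = 9
E[A] = 5, Var(A) = 1.3333333
E[V²] = 9 + 2² = 13
E[A²] = 1.3333333 + 5² = 26.333333
Var(Z) = 13*26.333333 - (2*5)²
= 342.33333 - 100 = 242.33333

242.33333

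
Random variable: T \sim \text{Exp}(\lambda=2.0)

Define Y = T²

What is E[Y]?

Using E[X²] = Var(X) + (E[X])²:
E[T] = 0.5
Var(T) = 1/2.0^2 = 0.25
E[T²] = 0.25 + 0.5² = 0.25 + 0.25 = 0.5

0.5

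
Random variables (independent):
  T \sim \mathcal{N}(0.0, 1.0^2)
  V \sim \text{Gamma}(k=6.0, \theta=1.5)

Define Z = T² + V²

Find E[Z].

E[Z] = E[T²] + E[V²]
E[T²] = Var(T) + E[T]² = 1 + 0 = 1
E[V²] = Var(V) + E[V]² = 13.5 + 81 = 94.5
E[Z] = 1 + 94.5 = 95.5

95.5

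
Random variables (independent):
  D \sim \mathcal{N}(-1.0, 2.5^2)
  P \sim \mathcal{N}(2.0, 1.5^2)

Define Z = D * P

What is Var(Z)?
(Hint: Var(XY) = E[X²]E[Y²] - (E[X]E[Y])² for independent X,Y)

Var(XY) = E[X²]E[Y²] - (E[X]E[Y])²
E[D] = -1, Var(D) = 6.25
E[P] = 2, Var(P) = 2.25
E[D²] = 6.25 + (-1)² = 7.25
E[P²] = 2.25 + 2² = 6.25
Var(Z) = 7.25*6.25 - (-1*2)²
= 45.3125 - 4 = 41.3125

41.3125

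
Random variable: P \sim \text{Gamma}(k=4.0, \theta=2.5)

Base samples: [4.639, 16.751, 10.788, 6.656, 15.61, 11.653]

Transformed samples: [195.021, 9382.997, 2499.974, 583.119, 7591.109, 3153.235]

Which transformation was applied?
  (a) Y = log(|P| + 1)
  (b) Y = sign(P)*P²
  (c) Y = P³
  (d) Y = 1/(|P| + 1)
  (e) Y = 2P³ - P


Checking option (e) Y = 2P³ - P:
  P = 4.639 -> Y = 195.021 ✓
  P = 16.751 -> Y = 9382.997 ✓
  P = 10.788 -> Y = 2499.974 ✓
All samples match this transformation.

(e) 2P³ - P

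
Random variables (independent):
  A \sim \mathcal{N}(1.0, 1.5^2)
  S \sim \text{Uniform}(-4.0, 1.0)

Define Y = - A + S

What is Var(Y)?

For independent RVs: Var(aX + bY) = a²Var(X) + b²Var(Y)
Var(A) = 2.25
Var(S) = 2.0833333
Var(Y) = (-1)²*2.25 + 1²*2.0833333
= 1*2.25 + 1*2.0833333 = 4.3333333

4.3333333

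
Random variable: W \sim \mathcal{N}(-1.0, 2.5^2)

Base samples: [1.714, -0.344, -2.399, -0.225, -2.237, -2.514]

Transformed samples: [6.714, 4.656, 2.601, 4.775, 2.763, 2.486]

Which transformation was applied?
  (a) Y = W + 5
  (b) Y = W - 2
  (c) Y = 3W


Checking option (a) Y = W + 5:
  W = 1.714 -> Y = 6.714 ✓
  W = -0.344 -> Y = 4.656 ✓
  W = -2.399 -> Y = 2.601 ✓
All samples match this transformation.

(a) W + 5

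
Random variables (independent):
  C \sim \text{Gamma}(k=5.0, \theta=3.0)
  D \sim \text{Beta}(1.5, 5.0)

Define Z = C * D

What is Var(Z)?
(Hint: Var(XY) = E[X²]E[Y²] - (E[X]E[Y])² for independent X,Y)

Var(XY) = E[X²]E[Y²] - (E[X]E[Y])²
E[C] = 15, Var(C) = 45
E[D] = 0.23076923, Var(D) = 0.023668639
E[C²] = 45 + 15² = 270
E[D²] = 0.023668639 + 0.23076923² = 0.076923077
Var(Z) = 270*0.076923077 - (15*0.23076923)²
= 20.769231 - 11.982249 = 8.7869822

8.7869822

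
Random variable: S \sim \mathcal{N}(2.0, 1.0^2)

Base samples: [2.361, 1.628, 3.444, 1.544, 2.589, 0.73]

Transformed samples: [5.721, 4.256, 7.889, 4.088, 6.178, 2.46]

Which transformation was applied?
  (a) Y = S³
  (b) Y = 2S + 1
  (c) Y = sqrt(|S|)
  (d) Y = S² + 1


Checking option (b) Y = 2S + 1:
  S = 2.361 -> Y = 5.721 ✓
  S = 1.628 -> Y = 4.256 ✓
  S = 3.444 -> Y = 7.889 ✓
All samples match this transformation.

(b) 2S + 1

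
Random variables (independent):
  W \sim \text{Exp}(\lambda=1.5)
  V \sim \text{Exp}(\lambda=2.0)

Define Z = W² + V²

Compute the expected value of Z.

E[Z] = E[W²] + E[V²]
E[W²] = Var(W) + E[W]² = 0.44444444 + 0.44444444 = 0.88888889
E[V²] = Var(V) + E[V]² = 0.25 + 0.25 = 0.5
E[Z] = 0.88888889 + 0.5 = 1.3888889

1.3888889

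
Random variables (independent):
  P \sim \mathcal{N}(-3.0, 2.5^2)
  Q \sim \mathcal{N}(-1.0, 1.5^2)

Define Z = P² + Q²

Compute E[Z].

E[Z] = E[P²] + E[Q²]
E[P²] = Var(P) + E[P]² = 6.25 + 9 = 15.25
E[Q²] = Var(Q) + E[Q]² = 2.25 + 1 = 3.25
E[Z] = 15.25 + 3.25 = 18.5

18.5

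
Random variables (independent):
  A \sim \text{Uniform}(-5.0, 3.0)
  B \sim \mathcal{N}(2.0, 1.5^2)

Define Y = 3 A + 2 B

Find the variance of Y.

For independent RVs: Var(aX + bY) = a²Var(X) + b²Var(Y)
Var(A) = 5.3333333
Var(B) = 2.25
Var(Y) = 3²*5.3333333 + 2²*2.25
= 9*5.3333333 + 4*2.25 = 57

57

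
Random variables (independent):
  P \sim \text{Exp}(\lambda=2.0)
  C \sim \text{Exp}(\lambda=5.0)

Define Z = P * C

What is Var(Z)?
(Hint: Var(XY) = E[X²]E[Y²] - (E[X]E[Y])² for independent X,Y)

Var(XY) = E[X²]E[Y²] - (E[X]E[Y])²
E[P] = 0.5, Var(P) = 0.25
E[C] = 0.2, Var(C) = 0.04
E[P²] = 0.25 + 0.5² = 0.5
E[C²] = 0.04 + 0.2² = 0.08
Var(Z) = 0.5*0.08 - (0.5*0.2)²
= 0.04 - 0.01 = 0.03

0.03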